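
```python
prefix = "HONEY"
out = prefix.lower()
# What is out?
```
Trace:
  prefix='HONEY'
  prefix='HONEY', out='honey'

Final answer: 'honey'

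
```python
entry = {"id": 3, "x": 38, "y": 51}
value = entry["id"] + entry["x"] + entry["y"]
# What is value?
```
Trace:
  entry={'id': 3, 'x': 38, 'y': 51}
  entry={'id': 3, 'x': 38, 'y': 51}, value=92

Final answer: 92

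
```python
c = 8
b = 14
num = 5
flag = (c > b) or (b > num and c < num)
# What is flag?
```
Trace:
  c=8
  c=8, b=14
  c=8, b=14, num=5
  c=8, b=14, num=5, flag=False

Final answer: False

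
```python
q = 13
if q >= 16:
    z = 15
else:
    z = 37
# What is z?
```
Trace:
  q=13
  q=13, z=37

Final answer: 37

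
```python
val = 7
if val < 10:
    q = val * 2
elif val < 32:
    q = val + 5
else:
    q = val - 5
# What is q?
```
Trace:
  val=7
  val=7, q=14

Final answer: 14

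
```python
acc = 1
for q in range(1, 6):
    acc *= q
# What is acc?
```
Trace:
  acc=1
  acc=1, q=1
  acc=2, q=2
  acc=6, q=3
  acc=24, q=4
  acc=120, q=5

Final answer: 120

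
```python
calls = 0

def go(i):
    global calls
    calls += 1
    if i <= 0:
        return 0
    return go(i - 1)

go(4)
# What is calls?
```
Call trace:
go(i=4)
  go(i=3)
    go(i=2)
      go(i=1)
        go(i=0)
        -> return 0
      -> return 0
    -> return 0
  -> return 0
-> return 0

calls is incremented once per call. go is entered once for each i = 4, 3, 2, 1, 0 (the i <= 0 call returns without recursing), i.e. 4 + 1 calls.
calls = 5

Final answer: 5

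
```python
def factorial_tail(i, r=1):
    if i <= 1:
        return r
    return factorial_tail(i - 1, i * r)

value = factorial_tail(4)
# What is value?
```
Call trace:
factorial_tail(i=4, r=1)
  factorial_tail(i=3, r=4)
    factorial_tail(i=2, r=12)
      factorial_tail(i=1, r=24)
      -> return 24
    -> return 24
  -> return 24
-> return 24

Final answer: 24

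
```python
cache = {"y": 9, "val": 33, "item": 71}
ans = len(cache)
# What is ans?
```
Trace:
  cache={'y': 9, 'val': 33, 'item': 71}
  cache={'y': 9, 'val': 33, 'item': 71}, ans=3

Final answer: 3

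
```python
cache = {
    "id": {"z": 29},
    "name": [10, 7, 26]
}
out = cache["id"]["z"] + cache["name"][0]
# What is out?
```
Trace:
  cache={'id': {'z': 29}, 'name': [10, 7, 26]}
  cache={'id': {'z': 29}, 'name': [10, 7, 26]}, out=39

Final answer: 39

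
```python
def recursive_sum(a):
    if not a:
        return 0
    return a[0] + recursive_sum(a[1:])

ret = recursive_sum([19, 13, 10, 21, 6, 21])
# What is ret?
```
Call trace:
recursive_sum(a=[19, 13, 10, 21, 6, 21])
  recursive_sum(a=[13, 10, 21, 6, 21])
    recursive_sum(a=[10, 21, 6, 21])
      recursive_sum(a=[21, 6, 21])
        recursive_sum(a=[6, 21])
          recursive_sum(a=[21])
            recursive_sum(a=[])
            -> return 0
          -> return 21
        -> return 27
      -> return 48
    -> return 58
  -> return 71
-> return 90

Final answer: 90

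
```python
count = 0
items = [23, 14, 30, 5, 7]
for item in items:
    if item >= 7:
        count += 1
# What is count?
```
Trace:
  count=0
  count=1, item=23
  count=2, item=14
  count=3, item=30
  count=3, item=5
  count=4, item=7

Final answer: 4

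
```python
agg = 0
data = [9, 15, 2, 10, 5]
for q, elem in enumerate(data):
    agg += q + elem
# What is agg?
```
Trace:
  agg=0
  agg=9, q=0, elem=9
  agg=25, q=1, elem=15
  agg=29, q=2, elem=2
  agg=42, q=3, elem=10
  agg=51, q=4, elem=5

Final answer: 51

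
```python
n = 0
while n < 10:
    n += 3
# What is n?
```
Trace:
  n=0
  n=3
  n=6
  n=9
  n=12

Final answer: 12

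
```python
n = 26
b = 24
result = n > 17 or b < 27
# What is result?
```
Trace:
  n=26
  n=26, b=24
  n=26, b=24, result=True

Final answer: True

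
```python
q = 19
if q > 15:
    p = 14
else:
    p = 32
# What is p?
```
Trace:
  q=19
  q=19, p=14

Final answer: 14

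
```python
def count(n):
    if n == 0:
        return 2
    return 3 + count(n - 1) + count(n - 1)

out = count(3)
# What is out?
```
Call trace (a repeated sub-call is expanded the first time; later identical calls just restate its return value):
count(n=3)
  count(n=2)
    count(n=1)
      count(n=0)
      -> return 2
      count(n=0)
      -> return 2
    -> return 7
    count(n=1) -> return 7  (same call as traced above)
  -> return 17
  count(n=2) -> return 17  (same call as traced above)
-> return 37

Final answer: 37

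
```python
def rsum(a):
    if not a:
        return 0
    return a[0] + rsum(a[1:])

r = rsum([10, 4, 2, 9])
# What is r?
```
Call trace:
rsum(a=[10, 4, 2, 9])
  rsum(a=[4, 2, 9])
    rsum(a=[2, 9])
      rsum(a=[9])
        rsum(a=[])
        -> return 0
      -> return 9
    -> return 11
  -> return 15
-> return 25

Final answer: 25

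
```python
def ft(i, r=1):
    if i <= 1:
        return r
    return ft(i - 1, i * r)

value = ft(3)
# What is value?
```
Call trace:
ft(i=3, r=1)
  ft(i=2, r=3)
    ft(i=1, r=6)
    -> return 6
  -> return 6
-> return 6

Final answer: 6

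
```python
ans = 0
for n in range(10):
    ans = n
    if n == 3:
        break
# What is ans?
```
Trace:
  ans=0
  ans=0, n=0
  ans=1, n=1
  ans=2, n=2
  ans=3, n=3

Final answer: 3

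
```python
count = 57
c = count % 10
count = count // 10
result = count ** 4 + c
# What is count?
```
Trace:
  count=57
  count=57, c=7
  count=5, c=7
  count=5, c=7, result=632

Final answer: 5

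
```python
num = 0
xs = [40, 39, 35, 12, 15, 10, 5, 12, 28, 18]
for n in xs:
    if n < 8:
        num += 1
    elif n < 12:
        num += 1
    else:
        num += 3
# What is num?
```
Trace:
  num=0
  num=3, n=40
  num=6, n=39
  num=9, n=35
  num=12, n=12
  num=15, n=15
  num=16, n=10
  num=17, n=5
  num=20, n=12
  num=23, n=28
  num=26, n=18

Final answer: 26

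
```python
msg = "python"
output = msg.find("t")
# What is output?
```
Trace:
  msg='python'
  msg='python', output=2

Final answer: 2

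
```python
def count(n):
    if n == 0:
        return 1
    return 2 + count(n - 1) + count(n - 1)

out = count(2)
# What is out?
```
Call trace (a repeated sub-call is expanded the first time; later identical calls just restate its return value):
count(n=2)
  count(n=1)
    count(n=0)
    -> return 1
    count(n=0)
    -> return 1
  -> return 4
  count(n=1) -> return 4  (same call as traced above)
-> return 10

Final answer: 10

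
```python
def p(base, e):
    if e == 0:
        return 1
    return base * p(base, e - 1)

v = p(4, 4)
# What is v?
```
Call trace:
p(base=4, e=4)
  p(base=4, e=3)
    p(base=4, e=2)
      p(base=4, e=1)
        p(base=4, e=0)
        -> return 1
      -> return 4
    -> return 16
  -> return 64
-> return 256

Final answer: 256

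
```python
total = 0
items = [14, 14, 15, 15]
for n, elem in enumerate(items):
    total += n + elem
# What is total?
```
Trace:
  total=0
  total=14, n=0, elem=14
  total=29, n=1, elem=14
  total=46, n=2, elem=15
  total=64, n=3, elem=15

Final answer: 64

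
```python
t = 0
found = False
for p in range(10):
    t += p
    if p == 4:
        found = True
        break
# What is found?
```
Trace:
  t=0
  t=0, found=False
  t=0, found=False, p=0
  t=1, found=False, p=1
  t=3, found=False, p=2
  t=6, found=False, p=3
  t=10, found=True, p=4

Final answer: True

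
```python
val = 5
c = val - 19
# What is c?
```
Trace:
  val=5
  val=5, c=-14

Final answer: -14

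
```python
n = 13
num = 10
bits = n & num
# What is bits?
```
Trace:
  n=13
  n=13, num=10
  n=13, num=10, bits=8

Final answer: 8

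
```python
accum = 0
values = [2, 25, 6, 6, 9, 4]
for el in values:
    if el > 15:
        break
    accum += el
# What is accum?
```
Trace:
  accum=0
  accum=2, el=2
  accum=2, el=25

Final answer: 2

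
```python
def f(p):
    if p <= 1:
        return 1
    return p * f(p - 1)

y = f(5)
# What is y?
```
Call trace:
f(p=5)
  f(p=4)
    f(p=3)
      f(p=2)
        f(p=1)
        -> return 1
      -> return 2
    -> return 6
  -> return 24
-> return 120

Final answer: 120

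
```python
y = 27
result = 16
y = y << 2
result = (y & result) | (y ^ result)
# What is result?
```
Trace:
  y=27
  y=27, result=16
  y=108, result=16
  y=108, result=124

Final answer: 124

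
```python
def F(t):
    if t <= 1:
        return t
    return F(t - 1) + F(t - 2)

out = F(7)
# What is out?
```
Call trace (a repeated sub-call is expanded the first time; later identical calls just restate its return value):
F(t=7)
  F(t=6)
    F(t=5)
      F(t=4)
        F(t=3)
          F(t=2)
            F(t=1)
            -> return 1
            F(t=0)
            -> return 0
          -> return 1
          F(t=1)
          -> return 1
        -> return 2
        F(t=2) -> return 1  (same call as traced above)
      -> return 3
      F(t=3) -> return 2  (same call as traced above)
    -> return 5
    F(t=4) -> return 3  (same call as traced above)
  -> return 8
  F(t=5) -> return 5  (same call as traced above)
-> return 13

Final answer: 13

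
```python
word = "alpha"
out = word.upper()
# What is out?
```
Trace:
  word='alpha'
  word='alpha', out='ALPHA'

Final answer: 'ALPHA'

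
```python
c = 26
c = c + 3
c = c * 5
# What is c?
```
Trace:
  c=26
  c=29
  c=145

Final answer: 145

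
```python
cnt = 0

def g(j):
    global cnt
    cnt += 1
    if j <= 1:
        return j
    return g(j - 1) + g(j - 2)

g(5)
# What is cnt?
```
Call trace (a repeated sub-call is expanded the first time; later identical calls just restate its return value):
g(j=5)
  g(j=4)
    g(j=3)
      g(j=2)
        g(j=1)
        -> return 1
        g(j=0)
        -> return 0
      -> return 1
      g(j=1)
      -> return 1
    -> return 2
    g(j=2) -> return 1  (same call as traced above)
  -> return 3
  g(j=3) -> return 2  (same call as traced above)
-> return 5

cnt is incremented once per call, so count the calls in each subtree. Let C(j) = number of calls made by g(j).
C(0) = C(1) = 1 (base case, no recursion); C(j) = 1 + C(j - 1) + C(j - 2) otherwise.
C(2) = 1 + C(1) + C(0) = 1 + 1 + 1 = 3
C(3) = 1 + C(2) + C(1) = 1 + 3 + 1 = 5
C(4) = 1 + C(3) + C(2) = 1 + 5 + 3 = 9
C(5) = 1 + C(4) + C(3) = 1 + 9 + 5 = 15
cnt = C(5) = 15

Final answer: 15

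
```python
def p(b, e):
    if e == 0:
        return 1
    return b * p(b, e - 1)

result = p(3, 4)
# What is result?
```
Call trace:
p(b=3, e=4)
  p(b=3, e=3)
    p(b=3, e=2)
      p(b=3, e=1)
        p(b=3, e=0)
        -> return 1
      -> return 3
    -> return 9
  -> return 27
-> return 81

Final answer: 81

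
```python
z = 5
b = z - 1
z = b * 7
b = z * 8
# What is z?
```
Trace:
  z=5
  z=5, b=4
  z=28, b=4
  z=28, b=224

Final answer: 28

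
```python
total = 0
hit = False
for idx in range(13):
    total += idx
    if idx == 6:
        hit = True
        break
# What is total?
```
Trace:
  total=0
  total=0, hit=False
  total=0, hit=False, idx=0
  total=1, hit=False, idx=1
  total=3, hit=False, idx=2
  total=6, hit=False, idx=3
  total=10, hit=False, idx=4
  total=15, hit=False, idx=5
  total=21, hit=True, idx=6

Final answer: 21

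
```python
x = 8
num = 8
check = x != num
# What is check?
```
Trace:
  x=8
  x=8, num=8
  x=8, num=8, check=False

Final answer: False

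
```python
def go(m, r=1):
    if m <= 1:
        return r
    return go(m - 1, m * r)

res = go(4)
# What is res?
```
Call trace:
go(m=4, r=1)
  go(m=3, r=4)
    go(m=2, r=12)
      go(m=1, r=24)
      -> return 24
    -> return 24
  -> return 24
-> return 24

Final answer: 24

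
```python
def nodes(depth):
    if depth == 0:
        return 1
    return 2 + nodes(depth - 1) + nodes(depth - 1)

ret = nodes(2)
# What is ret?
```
Call trace (a repeated sub-call is expanded the first time; later identical calls just restate its return value):
nodes(depth=2)
  nodes(depth=1)
    nodes(depth=0)
    -> return 1
    nodes(depth=0)
    -> return 1
  -> return 4
  nodes(depth=1) -> return 4  (same call as traced above)
-> return 10

Final answer: 10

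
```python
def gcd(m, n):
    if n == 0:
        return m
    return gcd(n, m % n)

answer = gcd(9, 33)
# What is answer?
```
Call trace:
gcd(m=9, n=33)
  gcd(m=33, n=9)
    gcd(m=9, n=6)
      gcd(m=6, n=3)
        gcd(m=3, n=0)
        -> return 3
      -> return 3
    -> return 3
  -> return 3
-> return 3

Final answer: 3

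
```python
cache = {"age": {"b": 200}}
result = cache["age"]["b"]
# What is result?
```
Trace:
  cache={'age': {'b': 200}}
  cache={'age': {'b': 200}}, result=200

Final answer: 200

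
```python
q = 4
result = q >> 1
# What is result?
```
Trace:
  q=4
  q=4, result=2

Final answer: 2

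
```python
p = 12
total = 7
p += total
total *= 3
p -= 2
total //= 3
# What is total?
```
Trace:
  p=12
  p=12, total=7
  p=19, total=7
  p=19, total=21
  p=17, total=21
  p=17, total=7

Final answer: 7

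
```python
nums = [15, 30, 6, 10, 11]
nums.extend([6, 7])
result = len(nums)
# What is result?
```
Trace:
  nums=[15, 30, 6, 10, 11]
  nums=[15, 30, 6, 10, 11, 6, 7]
  nums=[15, 30, 6, 10, 11, 6, 7], result=7

Final answer: 7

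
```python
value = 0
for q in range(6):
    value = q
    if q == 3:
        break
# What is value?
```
Trace:
  value=0
  value=0, q=0
  value=1, q=1
  value=2, q=2
  value=3, q=3

Final answer: 3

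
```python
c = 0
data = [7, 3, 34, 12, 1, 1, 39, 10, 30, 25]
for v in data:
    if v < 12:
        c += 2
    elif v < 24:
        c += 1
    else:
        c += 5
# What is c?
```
Trace:
  c=0
  c=2, v=7
  c=4, v=3
  c=9, v=34
  c=10, v=12
  c=12, v=1
  c=14, v=1
  c=19, v=39
  c=21, v=10
  c=26, v=30
  c=31, v=25

Final answer: 31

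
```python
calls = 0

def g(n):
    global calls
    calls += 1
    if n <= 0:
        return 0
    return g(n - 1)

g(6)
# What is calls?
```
Call trace:
g(n=6)
  g(n=5)
    g(n=4)
      g(n=3)
        g(n=2)
          g(n=1)
            g(n=0)
            -> return 0
          -> return 0
        -> return 0
      -> return 0
    -> return 0
  -> return 0
-> return 0

calls is incremented once per call. g is entered once for each n = 6, 5, 4, 3, 2, 1, 0 (the n <= 0 call returns without recursing), i.e. 6 + 1 calls.
calls = 7

Final answer: 7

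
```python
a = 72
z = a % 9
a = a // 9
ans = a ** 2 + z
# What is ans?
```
Trace:
  a=72
  a=72, z=0
  a=8, z=0
  a=8, z=0, ans=64

Final answer: 64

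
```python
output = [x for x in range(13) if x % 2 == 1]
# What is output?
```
Trace:
  x=0
  x=1
  x=2
  x=3
  x=4
  x=5
  x=6
  x=7
  x=8
  x=9
  x=10
  x=11
  x=12
  output=[1, 3, 5, 7, 9, 11]

Final answer: [1, 3, 5, 7, 9, 11]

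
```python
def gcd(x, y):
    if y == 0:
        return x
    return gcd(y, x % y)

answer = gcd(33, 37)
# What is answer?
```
Call trace:
gcd(x=33, y=37)
  gcd(x=37, y=33)
    gcd(x=33, y=4)
      gcd(x=4, y=1)
        gcd(x=1, y=0)
        -> return 1
      -> return 1
    -> return 1
  -> return 1
-> return 1

Final answer: 1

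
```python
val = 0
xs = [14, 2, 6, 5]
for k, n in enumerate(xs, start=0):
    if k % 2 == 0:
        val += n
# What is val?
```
Trace:
  val=0
  val=14, k=0, n=14
  val=14, k=1, n=2
  val=20, k=2, n=6
  val=20, k=3, n=5

Final answer: 20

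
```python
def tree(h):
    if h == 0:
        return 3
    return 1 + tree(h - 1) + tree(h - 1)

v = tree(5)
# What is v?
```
Call trace (a repeated sub-call is expanded the first time; later identical calls just restate its return value):
tree(h=5)
  tree(h=4)
    tree(h=3)
      tree(h=2)
        tree(h=1)
          tree(h=0)
          -> return 3
          tree(h=0)
          -> return 3
        -> return 7
        tree(h=1) -> return 7  (same call as traced above)
      -> return 15
      tree(h=2) -> return 15  (same call as traced above)
    -> return 31
    tree(h=3) -> return 31  (same call as traced above)
  -> return 63
  tree(h=4) -> return 63  (same call as traced above)
-> return 127

Final answer: 127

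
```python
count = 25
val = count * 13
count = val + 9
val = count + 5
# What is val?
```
Trace:
  count=25
  count=25, val=325
  count=334, val=325
  count=334, val=339

Final answer: 339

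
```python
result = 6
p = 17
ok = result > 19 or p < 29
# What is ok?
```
Trace:
  result=6
  result=6, p=17
  result=6, p=17, ok=True

Final answer: True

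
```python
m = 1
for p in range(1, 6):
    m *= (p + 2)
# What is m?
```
Trace:
  m=1
  m=3, p=1
  m=12, p=2
  m=60, p=3
  m=360, p=4
  m=2520, p=5

Final answer: 2520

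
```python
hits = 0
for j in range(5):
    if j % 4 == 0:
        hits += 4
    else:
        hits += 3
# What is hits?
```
Trace:
  hits=0
  hits=4, j=0
  hits=7, j=1
  hits=10, j=2
  hits=13, j=3
  hits=17, j=4

Final answer: 17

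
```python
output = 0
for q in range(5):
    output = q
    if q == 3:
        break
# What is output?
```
Trace:
  output=0
  output=0, q=0
  output=1, q=1
  output=2, q=2
  output=3, q=3

Final answer: 3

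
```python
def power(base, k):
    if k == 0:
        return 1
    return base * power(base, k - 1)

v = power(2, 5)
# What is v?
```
Call trace:
power(base=2, k=5)
  power(base=2, k=4)
    power(base=2, k=3)
      power(base=2, k=2)
        power(base=2, k=1)
          power(base=2, k=0)
          -> return 1
        -> return 2
      -> return 4
    -> return 8
  -> return 16
-> return 32

Final answer: 32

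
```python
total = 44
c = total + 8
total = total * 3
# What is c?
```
Trace:
  total=44
  total=44, c=52
  total=132, c=52

Final answer: 52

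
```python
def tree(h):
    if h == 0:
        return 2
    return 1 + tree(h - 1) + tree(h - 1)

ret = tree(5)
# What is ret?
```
Call trace (a repeated sub-call is expanded the first time; later identical calls just restate its return value):
tree(h=5)
  tree(h=4)
    tree(h=3)
      tree(h=2)
        tree(h=1)
          tree(h=0)
          -> return 2
          tree(h=0)
          -> return 2
        -> return 5
        tree(h=1) -> return 5  (same call as traced above)
      -> return 11
      tree(h=2) -> return 11  (same call as traced above)
    -> return 23
    tree(h=3) -> return 23  (same call as traced above)
  -> return 47
  tree(h=4) -> return 47  (same call as traced above)
-> return 95

Final answer: 95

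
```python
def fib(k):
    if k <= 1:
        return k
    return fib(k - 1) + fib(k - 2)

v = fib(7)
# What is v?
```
Call trace (a repeated sub-call is expanded the first time; later identical calls just restate its return value):
fib(k=7)
  fib(k=6)
    fib(k=5)
      fib(k=4)
        fib(k=3)
          fib(k=2)
            fib(k=1)
            -> return 1
            fib(k=0)
            -> return 0
          -> return 1
          fib(k=1)
          -> return 1
        -> return 2
        fib(k=2) -> return 1  (same call as traced above)
      -> return 3
      fib(k=3) -> return 2  (same call as traced above)
    -> return 5
    fib(k=4) -> return 3  (same call as traced above)
  -> return 8
  fib(k=5) -> return 5  (same call as traced above)
-> return 13

Final answer: 13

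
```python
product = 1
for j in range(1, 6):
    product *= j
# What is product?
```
Trace:
  product=1
  product=1, j=1
  product=2, j=2
  product=6, j=3
  product=24, j=4
  product=120, j=5

Final answer: 120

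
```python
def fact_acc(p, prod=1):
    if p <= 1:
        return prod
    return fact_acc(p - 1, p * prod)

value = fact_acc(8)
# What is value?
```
Call trace:
fact_acc(p=8, prod=1)
  fact_acc(p=7, prod=8)
    fact_acc(p=6, prod=56)
      fact_acc(p=5, prod=336)
        fact_acc(p=4, prod=1680)
          fact_acc(p=3, prod=6720)
            fact_acc(p=2, prod=20160)
              fact_acc(p=1, prod=40320)
              -> return 40320
            -> return 40320
          -> return 40320
        -> return 40320
      -> return 40320
    -> return 40320
  -> return 40320
-> return 40320

Final answer: 40320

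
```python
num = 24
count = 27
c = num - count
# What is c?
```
Trace:
  num=24
  num=24, count=27
  num=24, count=27, c=-3

Final answer: -3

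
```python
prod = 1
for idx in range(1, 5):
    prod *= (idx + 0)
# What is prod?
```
Trace:
  prod=1
  prod=1, idx=1
  prod=2, idx=2
  prod=6, idx=3
  prod=24, idx=4

Final answer: 24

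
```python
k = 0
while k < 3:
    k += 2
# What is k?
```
Trace:
  k=0
  k=2
  k=4

Final answer: 4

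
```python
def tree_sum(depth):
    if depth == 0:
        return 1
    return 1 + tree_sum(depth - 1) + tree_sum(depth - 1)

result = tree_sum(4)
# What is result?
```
Call trace (a repeated sub-call is expanded the first time; later identical calls just restate its return value):
tree_sum(depth=4)
  tree_sum(depth=3)
    tree_sum(depth=2)
      tree_sum(depth=1)
        tree_sum(depth=0)
        -> return 1
        tree_sum(depth=0)
        -> return 1
      -> return 3
      tree_sum(depth=1) -> return 3  (same call as traced above)
    -> return 7
    tree_sum(depth=2) -> return 7  (same call as traced above)
  -> return 15
  tree_sum(depth=3) -> return 15  (same call as traced above)
-> return 31

Final answer: 31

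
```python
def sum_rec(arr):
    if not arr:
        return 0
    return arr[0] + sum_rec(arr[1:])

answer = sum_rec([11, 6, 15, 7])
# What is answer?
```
Call trace:
sum_rec(arr=[11, 6, 15, 7])
  sum_rec(arr=[6, 15, 7])
    sum_rec(arr=[15, 7])
      sum_rec(arr=[7])
        sum_rec(arr=[])
        -> return 0
      -> return 7
    -> return 22
  -> return 28
-> return 39

Final answer: 39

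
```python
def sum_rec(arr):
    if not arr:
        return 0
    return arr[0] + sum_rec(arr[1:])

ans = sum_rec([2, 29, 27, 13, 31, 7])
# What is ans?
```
Call trace:
sum_rec(arr=[2, 29, 27, 13, 31, 7])
  sum_rec(arr=[29, 27, 13, 31, 7])
    sum_rec(arr=[27, 13, 31, 7])
      sum_rec(arr=[13, 31, 7])
        sum_rec(arr=[31, 7])
          sum_rec(arr=[7])
            sum_rec(arr=[])
            -> return 0
          -> return 7
        -> return 38
      -> return 51
    -> return 78
  -> return 107
-> return 109

Final answer: 109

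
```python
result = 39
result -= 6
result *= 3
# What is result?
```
Trace:
  result=39
  result=33
  result=99

Final answer: 99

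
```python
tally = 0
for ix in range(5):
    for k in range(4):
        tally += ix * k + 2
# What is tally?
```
Trace:
  tally=0
  tally=2, ix=0, k=0
  tally=4, ix=0, k=1
  tally=6, ix=0, k=2
  tally=8, ix=0, k=3
  tally=10, ix=1, k=0
  tally=13, ix=1, k=1
  tally=17, ix=1, k=2
  tally=22, ix=1, k=3
  tally=24, ix=2, k=0
  tally=28, ix=2, k=1
  tally=34, ix=2, k=2
  tally=42, ix=2, k=3
  tally=44, ix=3, k=0
  tally=49, ix=3, k=1
  tally=57, ix=3, k=2
  tally=68, ix=3, k=3
  tally=70, ix=4, k=0
  tally=76, ix=4, k=1
  tally=86, ix=4, k=2
  tally=100, ix=4, k=3

Final answer: 100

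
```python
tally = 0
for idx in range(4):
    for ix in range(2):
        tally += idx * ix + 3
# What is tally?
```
Trace:
  tally=0
  tally=3, idx=0, ix=0
  tally=6, idx=0, ix=1
  tally=9, idx=1, ix=0
  tally=13, idx=1, ix=1
  tally=16, idx=2, ix=0
  tally=21, idx=2, ix=1
  tally=24, idx=3, ix=0
  tally=30, idx=3, ix=1

Final answer: 30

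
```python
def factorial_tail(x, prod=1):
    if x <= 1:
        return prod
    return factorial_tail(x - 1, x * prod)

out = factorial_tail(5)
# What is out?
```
Call trace:
factorial_tail(x=5, prod=1)
  factorial_tail(x=4, prod=5)
    factorial_tail(x=3, prod=20)
      factorial_tail(x=2, prod=60)
        factorial_tail(x=1, prod=120)
        -> return 120
      -> return 120
    -> return 120
  -> return 120
-> return 120

Final answer: 120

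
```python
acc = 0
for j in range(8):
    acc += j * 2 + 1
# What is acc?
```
Trace:
  acc=0
  acc=1, j=0
  acc=4, j=1
  acc=9, j=2
  acc=16, j=3
  acc=25, j=4
  acc=36, j=5
  acc=49, j=6
  acc=64, j=7

Final answer: 64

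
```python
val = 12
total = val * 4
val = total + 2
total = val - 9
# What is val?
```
Trace:
  val=12
  val=12, total=48
  val=50, total=48
  val=50, total=41

Final answer: 50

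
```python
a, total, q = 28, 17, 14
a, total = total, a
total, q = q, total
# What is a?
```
Trace:
  a=28, total=17, q=14
  a=17, total=28, q=14
  a=17, total=14, q=28

Final answer: 17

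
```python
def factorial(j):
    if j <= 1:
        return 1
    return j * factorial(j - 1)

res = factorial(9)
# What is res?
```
Call trace:
factorial(j=9)
  factorial(j=8)
    factorial(j=7)
      factorial(j=6)
        factorial(j=5)
          factorial(j=4)
            factorial(j=3)
              factorial(j=2)
                factorial(j=1)
                -> return 1
              -> return 2
            -> return 6
          -> return 24
        -> return 120
      -> return 720
    -> return 5040
  -> return 40320
-> return 362880

Final answer: 362880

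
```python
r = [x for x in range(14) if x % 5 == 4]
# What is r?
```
Trace:
  x=0
  x=1
  x=2
  x=3
  x=4
  x=5
  x=6
  x=7
  x=8
  x=9
  x=10
  x=11
  x=12
  x=13
  r=[4, 9]

Final answer: [4, 9]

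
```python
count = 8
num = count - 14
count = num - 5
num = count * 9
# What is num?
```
Trace:
  count=8
  count=8, num=-6
  count=-11, num=-6
  count=-11, num=-99

Final answer: -99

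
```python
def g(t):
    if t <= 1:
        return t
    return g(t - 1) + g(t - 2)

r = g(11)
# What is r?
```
Call trace (a repeated sub-call is expanded the first time; later identical calls just restate its return value):
g(t=11)
  g(t=10)
    g(t=9)
      g(t=8)
        g(t=7)
          g(t=6)
            g(t=5)
              g(t=4)
                g(t=3)
                  g(t=2)
                    g(t=1)
                    -> return 1
                    g(t=0)
                    -> return 0
                  -> return 1
                  g(t=1)
                  -> return 1
                -> return 2
                g(t=2) -> return 1  (same call as traced above)
              -> return 3
              g(t=3) -> return 2  (same call as traced above)
            -> return 5
            g(t=4) -> return 3  (same call as traced above)
          -> return 8
          g(t=5) -> return 5  (same call as traced above)
        -> return 13
        g(t=6) -> return 8  (same call as traced above)
      -> return 21
      g(t=7) -> return 13  (same call as traced above)
    -> return 34
    g(t=8) -> return 21  (same call as traced above)
  -> return 55
  g(t=9) -> return 34  (same call as traced above)
-> return 89

Final answer: 89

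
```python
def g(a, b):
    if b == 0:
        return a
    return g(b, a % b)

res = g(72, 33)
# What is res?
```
Call trace:
g(a=72, b=33)
  g(a=33, b=6)
    g(a=6, b=3)
      g(a=3, b=0)
      -> return 3
    -> return 3
  -> return 3
-> return 3

Final answer: 3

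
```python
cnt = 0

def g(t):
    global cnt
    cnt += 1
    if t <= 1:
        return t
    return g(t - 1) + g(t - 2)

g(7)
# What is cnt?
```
Call trace (a repeated sub-call is expanded the first time; later identical calls just restate its return value):
g(t=7)
  g(t=6)
    g(t=5)
      g(t=4)
        g(t=3)
          g(t=2)
            g(t=1)
            -> return 1
            g(t=0)
            -> return 0
          -> return 1
          g(t=1)
          -> return 1
        -> return 2
        g(t=2) -> return 1  (same call as traced above)
      -> return 3
      g(t=3) -> return 2  (same call as traced above)
    -> return 5
    g(t=4) -> return 3  (same call as traced above)
  -> return 8
  g(t=5) -> return 5  (same call as traced above)
-> return 13

cnt is incremented once per call, so count the calls in each subtree. Let C(t) = number of calls made by g(t).
C(0) = C(1) = 1 (base case, no recursion); C(t) = 1 + C(t - 1) + C(t - 2) otherwise.
C(2) = 1 + C(1) + C(0) = 1 + 1 + 1 = 3
C(3) = 1 + C(2) + C(1) = 1 + 3 + 1 = 5
C(4) = 1 + C(3) + C(2) = 1 + 5 + 3 = 9
C(5) = 1 + C(4) + C(3) = 1 + 9 + 5 = 15
C(6) = 1 + C(5) + C(4) = 1 + 15 + 9 = 25
C(7) = 1 + C(6) + C(5) = 1 + 25 + 15 = 41
cnt = C(7) = 41

Final answer: 41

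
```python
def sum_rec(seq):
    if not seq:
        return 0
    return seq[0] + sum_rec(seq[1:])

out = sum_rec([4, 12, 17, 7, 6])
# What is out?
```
Call trace:
sum_rec(seq=[4, 12, 17, 7, 6])
  sum_rec(seq=[12, 17, 7, 6])
    sum_rec(seq=[17, 7, 6])
      sum_rec(seq=[7, 6])
        sum_rec(seq=[6])
          sum_rec(seq=[])
          -> return 0
        -> return 6
      -> return 13
    -> return 30
  -> return 42
-> return 46

Final answer: 46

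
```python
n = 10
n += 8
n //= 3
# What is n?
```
Trace:
  n=10
  n=18
  n=6

Final answer: 6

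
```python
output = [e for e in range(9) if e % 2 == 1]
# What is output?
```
Trace:
  e=0
  e=1
  e=2
  e=3
  e=4
  e=5
  e=6
  e=7
  e=8
  output=[1, 3, 5, 7]

Final answer: [1, 3, 5, 7]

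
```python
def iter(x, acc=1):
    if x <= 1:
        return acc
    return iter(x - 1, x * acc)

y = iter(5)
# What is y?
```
Call trace:
iter(x=5, acc=1)
  iter(x=4, acc=5)
    iter(x=3, acc=20)
      iter(x=2, acc=60)
        iter(x=1, acc=120)
        -> return 120
      -> return 120
    -> return 120
  -> return 120
-> return 120

Final answer: 120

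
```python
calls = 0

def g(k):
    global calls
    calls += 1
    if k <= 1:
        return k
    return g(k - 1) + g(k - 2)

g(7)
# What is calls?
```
Call trace (a repeated sub-call is expanded the first time; later identical calls just restate its return value):
g(k=7)
  g(k=6)
    g(k=5)
      g(k=4)
        g(k=3)
          g(k=2)
            g(k=1)
            -> return 1
            g(k=0)
            -> return 0
          -> return 1
          g(k=1)
          -> return 1
        -> return 2
        g(k=2) -> return 1  (same call as traced above)
      -> return 3
      g(k=3) -> return 2  (same call as traced above)
    -> return 5
    g(k=4) -> return 3  (same call as traced above)
  -> return 8
  g(k=5) -> return 5  (same call as traced above)
-> return 13

calls is incremented once per call, so count the calls in each subtree. Let C(k) = number of calls made by g(k).
C(0) = C(1) = 1 (base case, no recursion); C(k) = 1 + C(k - 1) + C(k - 2) otherwise.
C(2) = 1 + C(1) + C(0) = 1 + 1 + 1 = 3
C(3) = 1 + C(2) + C(1) = 1 + 3 + 1 = 5
C(4) = 1 + C(3) + C(2) = 1 + 5 + 3 = 9
C(5) = 1 + C(4) + C(3) = 1 + 9 + 5 = 15
C(6) = 1 + C(5) + C(4) = 1 + 15 + 9 = 25
C(7) = 1 + C(6) + C(5) = 1 + 25 + 15 = 41
calls = C(7) = 41

Final answer: 41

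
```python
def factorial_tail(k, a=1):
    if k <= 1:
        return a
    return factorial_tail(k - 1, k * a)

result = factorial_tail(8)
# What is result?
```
Call trace:
factorial_tail(k=8, a=1)
  factorial_tail(k=7, a=8)
    factorial_tail(k=6, a=56)
      factorial_tail(k=5, a=336)
        factorial_tail(k=4, a=1680)
          factorial_tail(k=3, a=6720)
            factorial_tail(k=2, a=20160)
              factorial_tail(k=1, a=40320)
              -> return 40320
            -> return 40320
          -> return 40320
        -> return 40320
      -> return 40320
    -> return 40320
  -> return 40320
-> return 40320

Final answer: 40320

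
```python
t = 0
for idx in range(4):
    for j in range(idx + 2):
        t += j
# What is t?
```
Trace:
  t=0
  t=0, idx=0, j=0
  t=1, idx=0, j=1
  t=1, idx=1, j=0
  t=2, idx=1, j=1
  t=4, idx=1, j=2
  t=4, idx=2, j=0
  t=5, idx=2, j=1
  t=7, idx=2, j=2
  t=10, idx=2, j=3
  t=10, idx=3, j=0
  t=11, idx=3, j=1
  t=13, idx=3, j=2
  t=16, idx=3, j=3
  t=20, idx=3, j=4

Final answer: 20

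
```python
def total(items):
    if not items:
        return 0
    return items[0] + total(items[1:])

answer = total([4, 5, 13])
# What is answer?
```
Call trace:
total(items=[4, 5, 13])
  total(items=[5, 13])
    total(items=[13])
      total(items=[])
      -> return 0
    -> return 13
  -> return 18
-> return 22

Final answer: 22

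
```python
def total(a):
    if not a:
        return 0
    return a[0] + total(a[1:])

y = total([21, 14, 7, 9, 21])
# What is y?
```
Call trace:
total(a=[21, 14, 7, 9, 21])
  total(a=[14, 7, 9, 21])
    total(a=[7, 9, 21])
      total(a=[9, 21])
        total(a=[21])
          total(a=[])
          -> return 0
        -> return 21
      -> return 30
    -> return 37
  -> return 51
-> return 72

Final answer: 72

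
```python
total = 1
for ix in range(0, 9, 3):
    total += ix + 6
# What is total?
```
Trace:
  total=1
  total=7, ix=0
  total=16, ix=3
  total=28, ix=6

Final answer: 28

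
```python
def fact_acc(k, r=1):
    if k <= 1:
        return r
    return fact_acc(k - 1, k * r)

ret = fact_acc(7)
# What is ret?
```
Call trace:
fact_acc(k=7, r=1)
  fact_acc(k=6, r=7)
    fact_acc(k=5, r=42)
      fact_acc(k=4, r=210)
        fact_acc(k=3, r=840)
          fact_acc(k=2, r=2520)
            fact_acc(k=1, r=5040)
            -> return 5040
          -> return 5040
        -> return 5040
      -> return 5040
    -> return 5040
  -> return 5040
-> return 5040

Final answer: 5040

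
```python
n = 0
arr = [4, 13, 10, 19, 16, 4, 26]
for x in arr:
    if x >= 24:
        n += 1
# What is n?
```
Trace:
  n=0
  n=0, x=4
  n=0, x=13
  n=0, x=10
  n=0, x=19
  n=0, x=16
  n=0, x=4
  n=1, x=26

Final answer: 1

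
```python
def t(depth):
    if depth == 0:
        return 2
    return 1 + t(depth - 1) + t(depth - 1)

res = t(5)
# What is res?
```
Call trace (a repeated sub-call is expanded the first time; later identical calls just restate its return value):
t(depth=5)
  t(depth=4)
    t(depth=3)
      t(depth=2)
        t(depth=1)
          t(depth=0)
          -> return 2
          t(depth=0)
          -> return 2
        -> return 5
        t(depth=1) -> return 5  (same call as traced above)
      -> return 11
      t(depth=2) -> return 11  (same call as traced above)
    -> return 23
    t(depth=3) -> return 23  (same call as traced above)
  -> return 47
  t(depth=4) -> return 47  (same call as traced above)
-> return 95

Final answer: 95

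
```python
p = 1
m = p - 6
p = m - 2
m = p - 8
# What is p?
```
Trace:
  p=1
  p=1, m=-5
  p=-7, m=-5
  p=-7, m=-15

Final answer: -7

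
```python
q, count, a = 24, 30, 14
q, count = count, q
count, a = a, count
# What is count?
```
Trace:
  q=24, count=30, a=14
  q=30, count=24, a=14
  q=30, count=14, a=24

Final answer: 14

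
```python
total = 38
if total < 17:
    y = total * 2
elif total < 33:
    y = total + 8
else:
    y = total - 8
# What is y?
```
Trace:
  total=38
  total=38, y=30

Final answer: 30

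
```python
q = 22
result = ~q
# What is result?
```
Trace:
  q=22
  q=22, result=-23

Final answer: -23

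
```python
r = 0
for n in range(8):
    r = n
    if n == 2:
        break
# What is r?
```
Trace:
  r=0
  r=0, n=0
  r=1, n=1
  r=2, n=2

Final answer: 2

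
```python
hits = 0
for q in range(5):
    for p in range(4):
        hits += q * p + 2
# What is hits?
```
Trace:
  hits=0
  hits=2, q=0, p=0
  hits=4, q=0, p=1
  hits=6, q=0, p=2
  hits=8, q=0, p=3
  hits=10, q=1, p=0
  hits=13, q=1, p=1
  hits=17, q=1, p=2
  hits=22, q=1, p=3
  hits=24, q=2, p=0
  hits=28, q=2, p=1
  hits=34, q=2, p=2
  hits=42, q=2, p=3
  hits=44, q=3, p=0
  hits=49, q=3, p=1
  hits=57, q=3, p=2
  hits=68, q=3, p=3
  hits=70, q=4, p=0
  hits=76, q=4, p=1
  hits=86, q=4, p=2
  hits=100, q=4, p=3

Final answer: 100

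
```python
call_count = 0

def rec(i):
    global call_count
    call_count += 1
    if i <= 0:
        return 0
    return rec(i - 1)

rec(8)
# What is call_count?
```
Call trace:
rec(i=8)
  rec(i=7)
    rec(i=6)
      rec(i=5)
        rec(i=4)
          rec(i=3)
            rec(i=2)
              rec(i=1)
                rec(i=0)
                -> return 0
              -> return 0
            -> return 0
          -> return 0
        -> return 0
      -> return 0
    -> return 0
  -> return 0
-> return 0

call_count is incremented once per call. rec is entered once for each i = 8, 7, 6, 5, 4, 3, 2, 1, 0 (the i <= 0 call returns without recursing), i.e. 8 + 1 calls.
call_count = 9

Final answer: 9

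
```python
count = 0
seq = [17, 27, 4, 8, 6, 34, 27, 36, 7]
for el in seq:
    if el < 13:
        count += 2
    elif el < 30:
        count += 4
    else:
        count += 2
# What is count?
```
Trace:
  count=0
  count=4, el=17
  count=8, el=27
  count=10, el=4
  count=12, el=8
  count=14, el=6
  count=16, el=34
  count=20, el=27
  count=22, el=36
  count=24, el=7

Final answer: 24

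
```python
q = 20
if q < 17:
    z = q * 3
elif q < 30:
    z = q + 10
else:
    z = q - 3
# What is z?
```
Trace:
  q=20
  q=20, z=30

Final answer: 30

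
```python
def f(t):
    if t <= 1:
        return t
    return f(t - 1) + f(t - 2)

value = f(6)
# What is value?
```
Call trace (a repeated sub-call is expanded the first time; later identical calls just restate its return value):
f(t=6)
  f(t=5)
    f(t=4)
      f(t=3)
        f(t=2)
          f(t=1)
          -> return 1
          f(t=0)
          -> return 0
        -> return 1
        f(t=1)
        -> return 1
      -> return 2
      f(t=2) -> return 1  (same call as traced above)
    -> return 3
    f(t=3) -> return 2  (same call as traced above)
  -> return 5
  f(t=4) -> return 3  (same call as traced above)
-> return 8

Final answer: 8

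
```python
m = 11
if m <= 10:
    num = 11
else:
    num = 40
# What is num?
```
Trace:
  m=11
  m=11, num=40

Final answer: 40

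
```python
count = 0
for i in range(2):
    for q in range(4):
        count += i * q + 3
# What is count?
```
Trace:
  count=0
  count=3, i=0, q=0
  count=6, i=0, q=1
  count=9, i=0, q=2
  count=12, i=0, q=3
  count=15, i=1, q=0
  count=19, i=1, q=1
  count=24, i=1, q=2
  count=30, i=1, q=3

Final answer: 30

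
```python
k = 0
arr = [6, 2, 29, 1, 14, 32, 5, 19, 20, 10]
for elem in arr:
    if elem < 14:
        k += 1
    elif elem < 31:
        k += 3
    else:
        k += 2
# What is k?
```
Trace:
  k=0
  k=1, elem=6
  k=2, elem=2
  k=5, elem=29
  k=6, elem=1
  k=9, elem=14
  k=11, elem=32
  k=12, elem=5
  k=15, elem=19
  k=18, elem=20
  k=19, elem=10

Final answer: 19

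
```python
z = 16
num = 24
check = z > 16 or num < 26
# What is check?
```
Trace:
  z=16
  z=16, num=24
  z=16, num=24, check=True

Final answer: True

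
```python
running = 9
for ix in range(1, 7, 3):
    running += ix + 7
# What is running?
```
Trace:
  running=9
  running=17, ix=1
  running=28, ix=4

Final answer: 28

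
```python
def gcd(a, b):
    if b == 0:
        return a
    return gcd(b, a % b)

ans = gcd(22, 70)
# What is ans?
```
Call trace:
gcd(a=22, b=70)
  gcd(a=70, b=22)
    gcd(a=22, b=4)
      gcd(a=4, b=2)
        gcd(a=2, b=0)
        -> return 2
      -> return 2
    -> return 2
  -> return 2
-> return 2

Final answer: 2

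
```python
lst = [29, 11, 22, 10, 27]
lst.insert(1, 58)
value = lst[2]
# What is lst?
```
Trace:
  lst=[29, 11, 22, 10, 27]
  lst=[29, 58, 11, 22, 10, 27]
  lst=[29, 58, 11, 22, 10, 27], value=11

Final answer: [29, 58, 11, 22, 10, 27]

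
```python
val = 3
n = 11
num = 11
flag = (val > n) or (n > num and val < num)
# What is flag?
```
Trace:
  val=3
  val=3, n=11
  val=3, n=11, num=11
  val=3, n=11, num=11, flag=False

Final answer: False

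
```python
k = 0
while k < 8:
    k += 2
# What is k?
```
Trace:
  k=0
  k=2
  k=4
  k=6
  k=8

Final answer: 8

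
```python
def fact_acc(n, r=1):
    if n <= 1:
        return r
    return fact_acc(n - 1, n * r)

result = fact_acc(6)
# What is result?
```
Call trace:
fact_acc(n=6, r=1)
  fact_acc(n=5, r=6)
    fact_acc(n=4, r=30)
      fact_acc(n=3, r=120)
        fact_acc(n=2, r=360)
          fact_acc(n=1, r=720)
          -> return 720
        -> return 720
      -> return 720
    -> return 720
  -> return 720
-> return 720

Final answer: 720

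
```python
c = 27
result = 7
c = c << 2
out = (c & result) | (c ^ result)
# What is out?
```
Trace:
  c=27
  c=27, result=7
  c=108, result=7
  c=108, result=7, out=111

Final answer: 111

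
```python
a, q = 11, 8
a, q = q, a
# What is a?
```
Trace:
  a=11, q=8
  a=8, q=11

Final answer: 8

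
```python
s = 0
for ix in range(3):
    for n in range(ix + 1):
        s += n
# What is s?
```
Trace:
  s=0
  s=0, ix=0, n=0
  s=0, ix=1, n=0
  s=1, ix=1, n=1
  s=1, ix=2, n=0
  s=2, ix=2, n=1
  s=4, ix=2, n=2

Final answer: 4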